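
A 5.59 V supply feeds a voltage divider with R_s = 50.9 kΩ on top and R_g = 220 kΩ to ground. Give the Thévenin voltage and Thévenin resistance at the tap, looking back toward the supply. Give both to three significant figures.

V_th is the open-circuit tap voltage: 5.59 × 220/(50.9 + 220) = 4.54 V.
With the supply zeroed, R_s and R_g appear in parallel from the tap: R_th = R_s‖R_g = (50.9 × 220)/270.9 = 41.3 kΩ.

V_th = 4.54 V, R_th = 41.3 kΩ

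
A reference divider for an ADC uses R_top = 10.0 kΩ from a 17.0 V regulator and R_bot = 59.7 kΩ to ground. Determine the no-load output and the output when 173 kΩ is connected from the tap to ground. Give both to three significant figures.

Open-circuit: V = 17.0 × 59.7/(10.0 + 59.7) = 14.6 V.
With the load, R_bot becomes R_bot‖R_L = 44.38 kΩ, so V = 17.0 × 44.38/54.38 = 13.9 V.

Unloaded: 14.6 V; loaded: 13.9 V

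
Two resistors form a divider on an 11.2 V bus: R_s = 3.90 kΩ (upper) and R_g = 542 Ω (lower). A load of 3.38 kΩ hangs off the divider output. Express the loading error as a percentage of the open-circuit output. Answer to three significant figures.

12.3 %

Unloaded V = 11.2 × 542/4442 = 1.3666 V.
Loaded: R_g‖R_L = 467.1 Ω, giving V = 11.2 × 467.1/4367 = 1.1979 V.
Drop = (1.3666 − 1.1979) / 1.3666 = 12.3 %.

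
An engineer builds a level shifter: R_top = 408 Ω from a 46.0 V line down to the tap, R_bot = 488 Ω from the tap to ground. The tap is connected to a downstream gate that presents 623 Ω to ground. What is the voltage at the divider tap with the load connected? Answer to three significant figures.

V_out ≈ 18.5 V

The load sits in parallel with R_bot: R_bot‖R_L = (488 × 623) / (488 + 623) = 273.6 Ω.
V_out = 46.0 × 273.6 / (408 + 273.6) = 46.0 × 273.6/681.6 = 18.5 V.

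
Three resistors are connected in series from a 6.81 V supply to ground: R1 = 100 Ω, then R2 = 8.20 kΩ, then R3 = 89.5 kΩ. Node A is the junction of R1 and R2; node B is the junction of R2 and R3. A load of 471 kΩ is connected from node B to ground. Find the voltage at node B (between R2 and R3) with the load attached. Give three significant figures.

At node B, R3 is in parallel with the load: R3‖R_L = 75210 Ω.
Below node A the resistance is R2 + (R3‖R_L) = 83410 Ω, so V_A = 6.81 × 83410/83510 = 6.802 V.
Then V_B = V_A × (R3‖R_L)/(R2 + R3‖R_L) = 6.802 × 75210/83410 = 6.13 V.

V ≈ 6.13 V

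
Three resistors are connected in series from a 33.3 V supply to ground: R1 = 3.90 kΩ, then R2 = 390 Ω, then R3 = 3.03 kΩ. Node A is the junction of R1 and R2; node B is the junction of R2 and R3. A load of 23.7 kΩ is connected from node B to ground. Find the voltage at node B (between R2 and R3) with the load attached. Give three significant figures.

At node B, R3 is in parallel with the load: R3‖R_L = 2687 Ω.
Below node A the resistance is R2 + (R3‖R_L) = 3077 Ω, so V_A = 33.3 × 3077/6977 = 14.68 V.
Then V_B = V_A × (R3‖R_L)/(R2 + R3‖R_L) = 14.68 × 2687/3077 = 12.8 V.

V ≈ 12.8 V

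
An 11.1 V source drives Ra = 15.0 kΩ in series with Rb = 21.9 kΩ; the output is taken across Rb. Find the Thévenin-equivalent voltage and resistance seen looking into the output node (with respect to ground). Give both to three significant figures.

V_th is the open-circuit tap voltage: 11.1 × 21.9/(15.0 + 21.9) = 6.59 V.
With the supply zeroed, Ra and Rb appear in parallel from the tap: R_th = Ra‖Rb = (15.0 × 21.9)/36.90 = 8.90 kΩ.

V_th = 6.59 V, R_th = 8.90 kΩ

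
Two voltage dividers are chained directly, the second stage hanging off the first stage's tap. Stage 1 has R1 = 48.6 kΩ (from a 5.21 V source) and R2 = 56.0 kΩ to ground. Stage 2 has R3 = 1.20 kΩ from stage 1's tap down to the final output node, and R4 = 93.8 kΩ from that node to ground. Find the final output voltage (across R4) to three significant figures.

V_out ≈ 2.16 V

Stage 2 presents R3+R4 = 95.00 kΩ as a load on stage 1's tap.
Stage 1's lower leg becomes R2‖(R3+R4) = 35.23 kΩ, so V_mid = 5.21 × 35.23/83.83 = 2.190 V.
Stage 2 is itself unloaded: V_out = V_mid × R4/(R3+R4) = 2.190 × 93.8/95.00 = 2.16 V.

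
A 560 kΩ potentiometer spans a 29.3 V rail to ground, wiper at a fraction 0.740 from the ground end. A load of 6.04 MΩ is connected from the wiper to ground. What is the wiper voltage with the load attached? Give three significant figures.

V ≈ 21.3 V

The wiper splits the pot into (1−α)R = 145.6 kΩ above and αR = 414.4 kΩ below.
Lower section ‖ load = 387.8 kΩ.
V_wiper = 29.3 × 387.8/(145.6 + 387.8) = 21.3 V.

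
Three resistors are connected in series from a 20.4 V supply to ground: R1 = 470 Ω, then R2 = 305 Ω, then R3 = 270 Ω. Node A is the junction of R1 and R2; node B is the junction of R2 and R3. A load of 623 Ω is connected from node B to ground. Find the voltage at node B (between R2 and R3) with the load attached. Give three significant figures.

V ≈ 3.99 V

At node B, R3 is in parallel with the load: R3‖R_L = 188.4 Ω.
Below node A the resistance is R2 + (R3‖R_L) = 493.4 Ω, so V_A = 20.4 × 493.4/963.4 = 10.45 V.
Then V_B = V_A × (R3‖R_L)/(R2 + R3‖R_L) = 10.45 × 188.4/493.4 = 3.99 V.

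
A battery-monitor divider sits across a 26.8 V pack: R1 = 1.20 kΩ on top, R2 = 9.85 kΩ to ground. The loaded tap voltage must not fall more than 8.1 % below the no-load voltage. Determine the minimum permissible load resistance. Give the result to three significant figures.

Output resistance R_th = R1‖R2 = (1.20 × 9.85)/11.05 = 1.070 kΩ.
The fractional drop is R_th/(R_th + R_L); requiring this ≤ 0.0810 gives R_L ≥ R_th(1/0.0810 − 1) = 1.070 × 11.35 = 12.1 kΩ.

R_L(min) ≈ 12.1 kΩ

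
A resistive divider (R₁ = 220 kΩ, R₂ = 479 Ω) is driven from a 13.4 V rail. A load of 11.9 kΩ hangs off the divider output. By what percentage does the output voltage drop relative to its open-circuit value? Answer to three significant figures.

The divider's output (Thévenin) resistance is R₁‖R₂ = 478.0 Ω.
Fractional drop under load = R_th/(R_th + R_L) = 478.0 / (478.0 + 11900) = 0.03861.
So the output falls by 3.86 %.

3.86 %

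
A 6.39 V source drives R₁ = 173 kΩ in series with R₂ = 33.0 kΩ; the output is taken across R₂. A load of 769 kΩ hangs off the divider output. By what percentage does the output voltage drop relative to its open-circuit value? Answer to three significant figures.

The divider's output (Thévenin) resistance is R₁‖R₂ = 27.71 kΩ.
Fractional drop under load = R_th/(R_th + R_L) = 27.71 / (27.71 + 769) = 0.03478.
So the output falls by 3.48 %.

3.48 %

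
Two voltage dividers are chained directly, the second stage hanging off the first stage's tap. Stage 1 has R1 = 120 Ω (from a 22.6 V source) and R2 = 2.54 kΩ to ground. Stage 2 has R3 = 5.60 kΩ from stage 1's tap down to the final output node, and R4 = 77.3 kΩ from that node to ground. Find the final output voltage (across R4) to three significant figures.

Stage 2 presents R3+R4 = 82900 Ω as a load on stage 1's tap.
Stage 1's lower leg becomes R2‖(R3+R4) = 2464 Ω, so V_mid = 22.6 × 2464/2584 = 21.55 V.
Stage 2 is itself unloaded: V_out = V_mid × R4/(R3+R4) = 21.55 × 77300/82900 = 20.1 V.

V_out ≈ 20.1 V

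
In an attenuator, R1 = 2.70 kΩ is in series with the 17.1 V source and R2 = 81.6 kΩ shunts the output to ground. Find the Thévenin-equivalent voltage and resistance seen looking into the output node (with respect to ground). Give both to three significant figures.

V_th is the open-circuit tap voltage: 17.1 × 81.6/(2.70 + 81.6) = 16.6 V.
With the supply zeroed, R1 and R2 appear in parallel from the tap: R_th = R1‖R2 = (2.70 × 81.6)/84.30 = 2.61 kΩ.

V_th = 16.6 V, R_th = 2.61 kΩ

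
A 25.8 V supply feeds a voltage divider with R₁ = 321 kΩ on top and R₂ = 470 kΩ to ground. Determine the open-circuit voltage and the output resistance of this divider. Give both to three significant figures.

V_th = 15.3 V, R_th = 191 kΩ

V_th is the open-circuit tap voltage: 25.8 × 470/(321 + 470) = 15.3 V.
With the supply zeroed, R₁ and R₂ appear in parallel from the tap: R_th = R₁‖R₂ = (321 × 470)/791.0 = 191 kΩ.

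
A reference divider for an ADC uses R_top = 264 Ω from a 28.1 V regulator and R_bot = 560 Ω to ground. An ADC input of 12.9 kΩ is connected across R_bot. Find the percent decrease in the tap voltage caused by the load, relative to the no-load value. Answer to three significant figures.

1.37 %

The divider's output (Thévenin) resistance is R_top‖R_bot = 179.4 Ω.
Fractional drop under load = R_th/(R_th + R_L) = 179.4 / (179.4 + 12900) = 0.01372.
So the output falls by 1.37 %.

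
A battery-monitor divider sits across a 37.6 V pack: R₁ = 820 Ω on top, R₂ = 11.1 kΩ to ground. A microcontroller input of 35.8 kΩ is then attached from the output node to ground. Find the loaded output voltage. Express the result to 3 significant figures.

V_out ≈ 34.3 V

The load sits in parallel with R₂: R₂‖R_L = (11100 × 35800) / (11100 + 35800) = 8473 Ω.
V_out = 37.6 × 8473 / (820 + 8473) = 37.6 × 8473/9293 = 34.3 V.
(Unloaded it would have been 35.0 V.)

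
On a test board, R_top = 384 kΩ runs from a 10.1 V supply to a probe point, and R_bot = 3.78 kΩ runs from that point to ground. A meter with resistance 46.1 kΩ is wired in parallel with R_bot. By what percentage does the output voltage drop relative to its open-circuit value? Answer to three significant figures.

The divider's output (Thévenin) resistance is R_top‖R_bot = 3.743 kΩ.
Fractional drop under load = R_th/(R_th + R_L) = 3.743 / (3.743 + 46.1) = 0.07510.
So the output falls by 7.51 %.

7.51 %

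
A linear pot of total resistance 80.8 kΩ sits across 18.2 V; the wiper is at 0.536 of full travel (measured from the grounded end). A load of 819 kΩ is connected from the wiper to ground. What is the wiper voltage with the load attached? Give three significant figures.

The wiper splits the pot into (1−α)R = 37.49 kΩ above and αR = 43.31 kΩ below.
Lower section ‖ load = 41.13 kΩ.
V_wiper = 18.2 × 41.13/(37.49 + 41.13) = 9.52 V.

V ≈ 9.52 V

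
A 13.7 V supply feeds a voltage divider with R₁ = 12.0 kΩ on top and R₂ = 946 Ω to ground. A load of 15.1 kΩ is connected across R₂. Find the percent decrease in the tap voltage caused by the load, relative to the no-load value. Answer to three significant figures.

The divider's output (Thévenin) resistance is R₁‖R₂ = 876.9 Ω.
Fractional drop under load = R_th/(R_th + R_L) = 876.9 / (876.9 + 15100) = 0.05488.
So the output falls by 5.49 %.

5.49 %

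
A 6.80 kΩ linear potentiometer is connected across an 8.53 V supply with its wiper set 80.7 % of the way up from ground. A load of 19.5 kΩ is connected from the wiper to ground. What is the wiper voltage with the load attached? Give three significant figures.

V ≈ 6.53 V

The wiper splits the pot into (1−α)R = 1.312 kΩ above and αR = 5.488 kΩ below.
Lower section ‖ load = 4.282 kΩ.
V_wiper = 8.53 × 4.282/(1.312 + 4.282) = 6.53 V.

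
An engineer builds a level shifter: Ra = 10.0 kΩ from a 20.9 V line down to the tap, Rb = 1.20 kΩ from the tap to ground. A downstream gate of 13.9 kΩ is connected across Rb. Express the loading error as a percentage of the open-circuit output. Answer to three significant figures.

7.16 %

The divider's output (Thévenin) resistance is Ra‖Rb = 1.071 kΩ.
Fractional drop under load = R_th/(R_th + R_L) = 1.071 / (1.071 + 13.9) = 0.07156.
So the output falls by 7.16 %.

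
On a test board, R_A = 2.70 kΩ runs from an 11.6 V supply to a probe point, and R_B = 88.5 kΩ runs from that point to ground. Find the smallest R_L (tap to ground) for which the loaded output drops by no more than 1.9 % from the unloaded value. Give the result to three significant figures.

R_L(min) ≈ 135 kΩ

Output resistance R_th = R_A‖R_B = (2.70 × 88.5)/91.20 = 2.620 kΩ.
The fractional drop is R_th/(R_th + R_L); requiring this ≤ 0.0190 gives R_L ≥ R_th(1/0.0190 − 1) = 2.620 × 51.63 = 135 kΩ.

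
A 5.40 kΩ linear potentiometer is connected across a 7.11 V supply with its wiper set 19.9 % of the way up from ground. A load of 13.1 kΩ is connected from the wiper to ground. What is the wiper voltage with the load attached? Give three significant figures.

The wiper splits the pot into (1−α)R = 4.325 kΩ above and αR = 1.075 kΩ below.
Lower section ‖ load = 0.9931 kΩ.
V_wiper = 7.11 × 0.9931/(4.325 + 0.9931) = 1.33 V.

V ≈ 1.33 V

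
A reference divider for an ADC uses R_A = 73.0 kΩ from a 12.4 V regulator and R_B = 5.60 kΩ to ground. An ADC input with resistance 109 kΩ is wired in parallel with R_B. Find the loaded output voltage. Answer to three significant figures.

V_out ≈ 0.843 V

The load sits in parallel with R_B: R_B‖R_L = (5.60 × 109) / (5.60 + 109) = 5.326 kΩ.
V_out = 12.4 × 5.326 / (73.0 + 5.326) = 12.4 × 5.326/78.33 = 0.843 V.
(Unloaded it would have been 0.883 V.)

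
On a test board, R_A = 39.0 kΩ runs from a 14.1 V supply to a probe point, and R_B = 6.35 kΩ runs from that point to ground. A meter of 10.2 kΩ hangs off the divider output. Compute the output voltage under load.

V_out ≈ 1.29 V

The load sits in parallel with R_B: R_B‖R_L = (6.35 × 10.2) / (6.35 + 10.2) = 3.914 kΩ.
V_out = 14.1 × 3.914 / (39.0 + 3.914) = 14.1 × 3.914/42.91 = 1.29 V.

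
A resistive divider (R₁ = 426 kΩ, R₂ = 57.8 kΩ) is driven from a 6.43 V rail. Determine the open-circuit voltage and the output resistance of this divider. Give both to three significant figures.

V_th = 0.768 V, R_th = 50.9 kΩ

V_th is the open-circuit tap voltage: 6.43 × 57.8/(426 + 57.8) = 0.768 V.
With the supply zeroed, R₁ and R₂ appear in parallel from the tap: R_th = R₁‖R₂ = (426 × 57.8)/483.8 = 50.9 kΩ.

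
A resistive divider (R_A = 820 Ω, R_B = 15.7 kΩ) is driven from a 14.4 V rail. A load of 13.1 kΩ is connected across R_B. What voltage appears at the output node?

V_out ≈ 12.9 V

The load sits in parallel with R_B: R_B‖R_L = (15700 × 13100) / (15700 + 13100) = 7141 Ω.
V_out = 14.4 × 7141 / (820 + 7141) = 14.4 × 7141/7961 = 12.9 V.
(Unloaded it would have been 13.7 V.)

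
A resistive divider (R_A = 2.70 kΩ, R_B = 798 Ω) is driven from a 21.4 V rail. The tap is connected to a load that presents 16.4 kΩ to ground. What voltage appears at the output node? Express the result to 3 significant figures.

V_out ≈ 4.71 V

The load sits in parallel with R_B: R_B‖R_L = (798 × 16400) / (798 + 16400) = 761.0 Ω.
V_out = 21.4 × 761.0 / (2700 + 761.0) = 21.4 × 761.0/3461 = 4.71 V.
(Unloaded it would have been 4.88 V.)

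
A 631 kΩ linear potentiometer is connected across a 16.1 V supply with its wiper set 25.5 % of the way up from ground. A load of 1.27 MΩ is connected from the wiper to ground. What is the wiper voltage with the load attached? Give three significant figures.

The wiper splits the pot into (1−α)R = 470.1 kΩ above and αR = 160.9 kΩ below.
Lower section ‖ load = 142.8 kΩ.
V_wiper = 16.1 × 142.8/(470.1 + 142.8) = 3.75 V.

V ≈ 3.75 V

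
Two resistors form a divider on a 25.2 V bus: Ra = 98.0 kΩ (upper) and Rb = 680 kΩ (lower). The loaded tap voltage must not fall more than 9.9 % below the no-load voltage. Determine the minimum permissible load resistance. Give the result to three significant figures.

Output resistance R_th = Ra‖Rb = (98.0 × 680)/778.0 = 85.66 kΩ.
The fractional drop is R_th/(R_th + R_L); requiring this ≤ 0.0990 gives R_L ≥ R_th(1/0.0990 − 1) = 85.66 × 9.101 = 780 kΩ.

R_L(min) ≈ 780 kΩ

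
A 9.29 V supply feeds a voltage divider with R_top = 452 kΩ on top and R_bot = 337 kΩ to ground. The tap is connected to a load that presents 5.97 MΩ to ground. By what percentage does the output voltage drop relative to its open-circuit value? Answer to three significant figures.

The divider's output (Thévenin) resistance is R_top‖R_bot = 193.1 kΩ.
Fractional drop under load = R_th/(R_th + R_L) = 193.1 / (193.1 + 5970) = 0.03133.
So the output falls by 3.13 %.

3.13 %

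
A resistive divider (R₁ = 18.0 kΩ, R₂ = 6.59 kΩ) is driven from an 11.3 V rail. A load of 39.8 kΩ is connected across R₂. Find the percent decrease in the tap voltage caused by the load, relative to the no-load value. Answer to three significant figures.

The divider's output (Thévenin) resistance is R₁‖R₂ = 4.824 kΩ.
Fractional drop under load = R_th/(R_th + R_L) = 4.824 / (4.824 + 39.8) = 0.1081.
So the output falls by 10.8 %.

10.8 %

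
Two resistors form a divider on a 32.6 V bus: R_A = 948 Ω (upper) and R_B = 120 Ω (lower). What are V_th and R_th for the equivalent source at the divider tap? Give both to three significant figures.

V_th is the open-circuit tap voltage: 32.6 × 120/(948 + 120) = 3.66 V.
With the supply zeroed, R_A and R_B appear in parallel from the tap: R_th = R_A‖R_B = (948 × 120)/1068 = 107 Ω.

V_th = 3.66 V, R_th = 107 Ω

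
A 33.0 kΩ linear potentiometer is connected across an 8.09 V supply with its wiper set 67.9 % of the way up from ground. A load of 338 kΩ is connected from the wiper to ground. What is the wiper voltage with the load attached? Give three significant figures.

V ≈ 5.38 V

The wiper splits the pot into (1−α)R = 10.59 kΩ above and αR = 22.41 kΩ below.
Lower section ‖ load = 21.01 kΩ.
V_wiper = 8.09 × 21.01/(10.59 + 21.01) = 5.38 V.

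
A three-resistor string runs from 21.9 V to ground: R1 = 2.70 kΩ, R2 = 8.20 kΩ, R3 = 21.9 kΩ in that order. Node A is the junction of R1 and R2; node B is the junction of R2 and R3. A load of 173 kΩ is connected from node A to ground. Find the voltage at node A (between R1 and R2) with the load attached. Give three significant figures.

V ≈ 19.8 V

Below node A the series string R2+R3 = 30.10 kΩ sits in parallel with the 173 kΩ load: 25.64 kΩ.
V_A = 21.9 × 25.64/(2.70 + 25.64) = 19.8 V.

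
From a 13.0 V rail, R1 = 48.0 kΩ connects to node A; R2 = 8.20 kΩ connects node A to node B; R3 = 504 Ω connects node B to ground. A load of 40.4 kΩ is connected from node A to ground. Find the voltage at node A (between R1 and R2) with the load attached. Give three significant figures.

Below node A the series string R2+R3 = 8704 Ω sits in parallel with the 40400 Ω load: 7161 Ω.
V_A = 13.0 × 7161/(48000 + 7161) = 1.69 V.

V ≈ 1.69 V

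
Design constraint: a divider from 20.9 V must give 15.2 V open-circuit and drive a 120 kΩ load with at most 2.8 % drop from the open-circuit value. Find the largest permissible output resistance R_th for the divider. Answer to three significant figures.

Loading drop = R_th/(R_th + R_L) ≤ 0.0280, so R_th ≤ R_L · ε/(1−ε) = 120 kΩ × 0.0280/0.9720 = 3.46 kΩ.
(Any R1, R2 with R2/(R1+R2) = 0.727 and R1‖R2 ≤ 3.46 kΩ will meet the spec.)

R_th ≤ 3.46 kΩ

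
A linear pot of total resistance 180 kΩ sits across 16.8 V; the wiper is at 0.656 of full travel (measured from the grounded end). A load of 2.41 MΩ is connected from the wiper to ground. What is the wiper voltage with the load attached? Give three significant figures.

V ≈ 10.8 V

The wiper splits the pot into (1−α)R = 61.92 kΩ above and αR = 118.1 kΩ below.
Lower section ‖ load = 112.6 kΩ.
V_wiper = 16.8 × 112.6/(61.92 + 112.6) = 10.8 V.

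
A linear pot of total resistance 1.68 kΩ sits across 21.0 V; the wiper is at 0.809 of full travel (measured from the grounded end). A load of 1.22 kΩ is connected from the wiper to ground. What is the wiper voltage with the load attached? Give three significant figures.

The wiper splits the pot into (1−α)R = 320.9 Ω above and αR = 1359 Ω below.
Lower section ‖ load = 642.9 Ω.
V_wiper = 21.0 × 642.9/(320.9 + 642.9) = 14.0 V.

V ≈ 14.0 V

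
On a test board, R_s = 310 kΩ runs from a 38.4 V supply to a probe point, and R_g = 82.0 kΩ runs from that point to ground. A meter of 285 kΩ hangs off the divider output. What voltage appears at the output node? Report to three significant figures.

V_out ≈ 6.54 V

The load sits in parallel with R_g: R_g‖R_L = (82.0 × 285) / (82.0 + 285) = 63.68 kΩ.
V_out = 38.4 × 63.68 / (310 + 63.68) = 38.4 × 63.68/373.7 = 6.54 V.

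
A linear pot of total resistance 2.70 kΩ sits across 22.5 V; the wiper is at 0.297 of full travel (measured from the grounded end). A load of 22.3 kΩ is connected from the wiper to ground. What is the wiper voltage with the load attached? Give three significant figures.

The wiper splits the pot into (1−α)R = 1898 Ω above and αR = 801.9 Ω below.
Lower section ‖ load = 774.1 Ω.
V_wiper = 22.5 × 774.1/(1898 + 774.1) = 6.52 V.

V ≈ 6.52 V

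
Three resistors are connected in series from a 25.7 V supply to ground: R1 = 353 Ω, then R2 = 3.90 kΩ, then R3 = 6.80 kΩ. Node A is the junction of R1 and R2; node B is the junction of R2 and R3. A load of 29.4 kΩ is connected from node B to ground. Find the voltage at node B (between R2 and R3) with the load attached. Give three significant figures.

At node B, R3 is in parallel with the load: R3‖R_L = 5523 Ω.
Below node A the resistance is R2 + (R3‖R_L) = 9423 Ω, so V_A = 25.7 × 9423/9776 = 24.77 V.
Then V_B = V_A × (R3‖R_L)/(R2 + R3‖R_L) = 24.77 × 5523/9423 = 14.5 V.

V ≈ 14.5 V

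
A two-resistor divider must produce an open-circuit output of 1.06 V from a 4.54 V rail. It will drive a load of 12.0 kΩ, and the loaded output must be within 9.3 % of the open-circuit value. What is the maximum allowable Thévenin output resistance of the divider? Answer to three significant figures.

Loading drop = R_th/(R_th + R_L) ≤ 0.0930, so R_th ≤ R_L · ε/(1−ε) = 12.0 kΩ × 0.0930/0.9070 = 1.23 kΩ.
(Any R1, R2 with R2/(R1+R2) = 0.233 and R1‖R2 ≤ 1.23 kΩ will meet the spec.)

R_th ≤ 1.23 kΩ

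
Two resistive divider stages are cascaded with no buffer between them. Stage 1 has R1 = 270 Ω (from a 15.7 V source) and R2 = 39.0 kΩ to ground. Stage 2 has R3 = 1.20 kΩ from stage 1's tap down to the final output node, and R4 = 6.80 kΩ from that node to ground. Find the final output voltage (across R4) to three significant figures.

Stage 2 presents R3+R4 = 8000 Ω as a load on stage 1's tap.
Stage 1's lower leg becomes R2‖(R3+R4) = 6638 Ω, so V_mid = 15.7 × 6638/6908 = 15.09 V.
Stage 2 is itself unloaded: V_out = V_mid × R4/(R3+R4) = 15.09 × 6800/8000 = 12.8 V.

V_out ≈ 12.8 V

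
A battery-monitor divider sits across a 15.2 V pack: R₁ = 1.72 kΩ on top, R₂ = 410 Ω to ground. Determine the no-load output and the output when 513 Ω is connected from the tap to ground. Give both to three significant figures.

Open-circuit: V = 15.2 × 410/(1720 + 410) = 2.93 V.
With the load, R₂ becomes R₂‖R_L = 227.9 Ω, so V = 15.2 × 227.9/1948 = 1.78 V.

Unloaded: 2.93 V; loaded: 1.78 V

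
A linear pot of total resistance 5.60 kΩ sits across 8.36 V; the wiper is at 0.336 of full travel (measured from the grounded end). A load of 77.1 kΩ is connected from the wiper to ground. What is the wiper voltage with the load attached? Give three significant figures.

The wiper splits the pot into (1−α)R = 3.718 kΩ above and αR = 1.882 kΩ below.
Lower section ‖ load = 1.837 kΩ.
V_wiper = 8.36 × 1.837/(3.718 + 1.837) = 2.76 V.

V ≈ 2.76 V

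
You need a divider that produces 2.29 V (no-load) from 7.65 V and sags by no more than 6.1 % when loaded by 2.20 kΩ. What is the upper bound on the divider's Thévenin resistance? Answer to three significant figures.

Loading drop = R_th/(R_th + R_L) ≤ 0.0610, so R_th ≤ R_L · ε/(1−ε) = 2.20 kΩ × 0.0610/0.9390 = 143 Ω.

R_th ≤ 143 Ω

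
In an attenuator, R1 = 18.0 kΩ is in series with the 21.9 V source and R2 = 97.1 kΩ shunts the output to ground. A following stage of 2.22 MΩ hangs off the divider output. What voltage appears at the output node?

The load sits in parallel with R2: R2‖R_L = (97.1 × 2220) / (97.1 + 2220) = 93.03 kΩ.
V_out = 21.9 × 93.03 / (18.0 + 93.03) = 21.9 × 93.03/111.0 = 18.3 V.
(Unloaded it would have been 18.5 V.)

V_out ≈ 18.3 V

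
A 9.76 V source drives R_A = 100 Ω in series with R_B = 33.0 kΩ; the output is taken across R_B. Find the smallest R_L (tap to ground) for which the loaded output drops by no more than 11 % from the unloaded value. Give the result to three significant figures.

Output resistance R_th = R_A‖R_B = (100 × 33000)/33100 = 99.70 Ω.
The fractional drop is R_th/(R_th + R_L); requiring this ≤ 0.110 gives R_L ≥ R_th(1/0.110 − 1) = 99.70 × 8.091 = 807 Ω.

R_L(min) ≈ 807 Ω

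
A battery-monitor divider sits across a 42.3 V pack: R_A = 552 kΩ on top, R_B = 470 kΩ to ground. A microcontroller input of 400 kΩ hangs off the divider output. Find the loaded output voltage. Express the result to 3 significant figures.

V_out ≈ 11.9 V

The load sits in parallel with R_B: R_B‖R_L = (470 × 400) / (470 + 400) = 216.1 kΩ.
V_out = 42.3 × 216.1 / (552 + 216.1) = 42.3 × 216.1/768.1 = 11.9 V.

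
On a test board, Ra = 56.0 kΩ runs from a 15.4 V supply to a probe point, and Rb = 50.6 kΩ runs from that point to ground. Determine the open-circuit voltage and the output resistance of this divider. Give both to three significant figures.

V_th = 7.31 V, R_th = 26.6 kΩ

V_th is the open-circuit tap voltage: 15.4 × 50.6/(56.0 + 50.6) = 7.31 V.
With the supply zeroed, Ra and Rb appear in parallel from the tap: R_th = Ra‖Rb = (56.0 × 50.6)/106.6 = 26.6 kΩ.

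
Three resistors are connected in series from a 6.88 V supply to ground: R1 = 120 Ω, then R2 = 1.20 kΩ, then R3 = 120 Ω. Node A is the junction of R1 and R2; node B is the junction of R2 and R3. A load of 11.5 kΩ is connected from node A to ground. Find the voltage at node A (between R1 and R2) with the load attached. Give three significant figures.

V ≈ 6.25 V

Below node A the series string R2+R3 = 1320 Ω sits in parallel with the 11500 Ω load: 1184 Ω.
V_A = 6.88 × 1184/(120 + 1184) = 6.25 V.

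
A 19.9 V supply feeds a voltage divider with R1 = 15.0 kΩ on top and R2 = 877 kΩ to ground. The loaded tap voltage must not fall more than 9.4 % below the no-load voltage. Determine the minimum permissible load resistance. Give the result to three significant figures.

Output resistance R_th = R1‖R2 = (15.0 × 877)/892.0 = 14.75 kΩ.
The fractional drop is R_th/(R_th + R_L); requiring this ≤ 0.0940 gives R_L ≥ R_th(1/0.0940 − 1) = 14.75 × 9.638 = 142 kΩ.

R_L(min) ≈ 142 kΩ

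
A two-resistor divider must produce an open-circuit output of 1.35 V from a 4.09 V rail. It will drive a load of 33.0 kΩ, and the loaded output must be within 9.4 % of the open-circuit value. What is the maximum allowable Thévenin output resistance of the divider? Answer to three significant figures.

R_th ≤ 3.42 kΩ

Loading drop = R_th/(R_th + R_L) ≤ 0.0940, so R_th ≤ R_L · ε/(1−ε) = 33.0 kΩ × 0.0940/0.9060 = 3.42 kΩ.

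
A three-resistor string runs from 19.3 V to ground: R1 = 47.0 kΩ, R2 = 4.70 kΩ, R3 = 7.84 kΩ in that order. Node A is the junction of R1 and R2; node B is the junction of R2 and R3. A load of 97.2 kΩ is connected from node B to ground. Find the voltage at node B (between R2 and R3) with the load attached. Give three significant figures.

At node B, R3 is in parallel with the load: R3‖R_L = 7.255 kΩ.
Below node A the resistance is R2 + (R3‖R_L) = 11.95 kΩ, so V_A = 19.3 × 11.95/58.95 = 3.914 V.
Then V_B = V_A × (R3‖R_L)/(R2 + R3‖R_L) = 3.914 × 7.255/11.95 = 2.38 V.

V ≈ 2.38 V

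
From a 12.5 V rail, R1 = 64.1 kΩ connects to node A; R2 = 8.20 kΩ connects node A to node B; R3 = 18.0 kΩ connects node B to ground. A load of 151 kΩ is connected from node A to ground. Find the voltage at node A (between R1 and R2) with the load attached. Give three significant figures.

Below node A the series string R2+R3 = 26.20 kΩ sits in parallel with the 151 kΩ load: 22.33 kΩ.
V_A = 12.5 × 22.33/(64.1 + 22.33) = 3.23 V.

V ≈ 3.23 V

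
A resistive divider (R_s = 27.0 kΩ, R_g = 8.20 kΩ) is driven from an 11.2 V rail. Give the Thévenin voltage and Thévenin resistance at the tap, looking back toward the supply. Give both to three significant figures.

V_th = 2.61 V, R_th = 6.29 kΩ

V_th is the open-circuit tap voltage: 11.2 × 8.20/(27.0 + 8.20) = 2.61 V.
With the supply zeroed, R_s and R_g appear in parallel from the tap: R_th = R_s‖R_g = (27.0 × 8.20)/35.20 = 6.29 kΩ.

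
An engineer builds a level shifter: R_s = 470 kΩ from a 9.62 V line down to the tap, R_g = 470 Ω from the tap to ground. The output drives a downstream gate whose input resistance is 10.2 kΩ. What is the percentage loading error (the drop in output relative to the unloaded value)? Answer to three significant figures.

The divider's output (Thévenin) resistance is R_s‖R_g = 469.5 Ω.
Fractional drop under load = R_th/(R_th + R_L) = 469.5 / (469.5 + 10200) = 0.04401.
So the output falls by 4.40 %.

4.40 %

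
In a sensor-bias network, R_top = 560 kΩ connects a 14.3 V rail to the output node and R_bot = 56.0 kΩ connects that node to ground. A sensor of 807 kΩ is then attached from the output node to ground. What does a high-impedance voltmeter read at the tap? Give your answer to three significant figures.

The load sits in parallel with R_bot: R_bot‖R_L = (56.0 × 807) / (56.0 + 807) = 52.37 kΩ.
V_out = 14.3 × 52.37 / (560 + 52.37) = 14.3 × 52.37/612.4 = 1.22 V.

V_out ≈ 1.22 V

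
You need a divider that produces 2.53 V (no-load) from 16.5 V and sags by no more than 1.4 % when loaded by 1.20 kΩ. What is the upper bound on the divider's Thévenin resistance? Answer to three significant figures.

Loading drop = R_th/(R_th + R_L) ≤ 0.0140, so R_th ≤ R_L · ε/(1−ε) = 1.20 kΩ × 0.0140/0.9860 = 17.0 Ω.

R_th ≤ 17.0 Ω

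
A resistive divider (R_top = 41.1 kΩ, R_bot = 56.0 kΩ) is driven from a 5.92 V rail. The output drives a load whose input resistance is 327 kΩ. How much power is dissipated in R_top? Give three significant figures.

P ≈ 0.182 mW

Total resistance from the source is R_top + (R_bot‖R_L) = 88.91 kΩ, so I = 5.92/88.91 kΩ = 0.06658 mA.
P = I²·R_top = (0.06658 mA)² × 41.1 kΩ = 0.182 mW.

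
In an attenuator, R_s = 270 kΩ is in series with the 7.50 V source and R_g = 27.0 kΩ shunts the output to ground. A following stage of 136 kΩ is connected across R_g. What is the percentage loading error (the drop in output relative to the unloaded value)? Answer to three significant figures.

15.3 %

The divider's output (Thévenin) resistance is R_s‖R_g = 24.55 kΩ.
Fractional drop under load = R_th/(R_th + R_L) = 24.55 / (24.55 + 136) = 0.1529.
So the output falls by 15.3 %.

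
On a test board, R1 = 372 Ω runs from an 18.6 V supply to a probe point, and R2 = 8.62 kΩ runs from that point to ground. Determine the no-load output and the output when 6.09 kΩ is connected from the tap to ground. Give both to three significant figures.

Open-circuit: V = 18.6 × 8620/(372 + 8620) = 17.8 V.
With the load, R2 becomes R2‖R_L = 3569 Ω, so V = 18.6 × 3569/3941 = 16.8 V.

Unloaded: 17.8 V; loaded: 16.8 V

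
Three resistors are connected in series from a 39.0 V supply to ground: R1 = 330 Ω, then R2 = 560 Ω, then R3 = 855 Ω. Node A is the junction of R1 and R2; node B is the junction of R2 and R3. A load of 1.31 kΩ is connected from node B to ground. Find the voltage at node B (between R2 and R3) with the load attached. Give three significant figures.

At node B, R3 is in parallel with the load: R3‖R_L = 517.3 Ω.
Below node A the resistance is R2 + (R3‖R_L) = 1077 Ω, so V_A = 39.0 × 1077/1407 = 29.86 V.
Then V_B = V_A × (R3‖R_L)/(R2 + R3‖R_L) = 29.86 × 517.3/1077 = 14.3 V.

V ≈ 14.3 V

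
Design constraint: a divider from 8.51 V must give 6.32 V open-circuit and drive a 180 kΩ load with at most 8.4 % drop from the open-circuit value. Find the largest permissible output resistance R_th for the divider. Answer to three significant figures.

R_th ≤ 16.5 kΩ

Loading drop = R_th/(R_th + R_L) ≤ 0.0840, so R_th ≤ R_L · ε/(1−ε) = 180 kΩ × 0.0840/0.9160 = 16.5 kΩ.
(Any R1, R2 with R2/(R1+R2) = 0.743 and R1‖R2 ≤ 16.5 kΩ will meet the spec.)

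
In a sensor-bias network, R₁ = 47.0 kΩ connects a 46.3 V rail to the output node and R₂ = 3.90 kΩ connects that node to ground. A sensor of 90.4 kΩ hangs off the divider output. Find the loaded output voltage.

V_out ≈ 3.41 V

The load sits in parallel with R₂: R₂‖R_L = (3.90 × 90.4) / (3.90 + 90.4) = 3.739 kΩ.
V_out = 46.3 × 3.739 / (47.0 + 3.739) = 46.3 × 3.739/50.74 = 3.41 V.
(Unloaded it would have been 3.55 V.)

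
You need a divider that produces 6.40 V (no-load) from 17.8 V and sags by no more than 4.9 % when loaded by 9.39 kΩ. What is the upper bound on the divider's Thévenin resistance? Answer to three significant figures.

R_th ≤ 484 Ω

Loading drop = R_th/(R_th + R_L) ≤ 0.0490, so R_th ≤ R_L · ε/(1−ε) = 9.39 kΩ × 0.0490/0.9510 = 484 Ω.
(Any R1, R2 with R2/(R1+R2) = 0.360 and R1‖R2 ≤ 484 Ω will meet the spec.)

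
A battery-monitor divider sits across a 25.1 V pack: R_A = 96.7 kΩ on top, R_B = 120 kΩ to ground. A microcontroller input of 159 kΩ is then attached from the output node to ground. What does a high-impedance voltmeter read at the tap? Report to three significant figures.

The load sits in parallel with R_B: R_B‖R_L = (120 × 159) / (120 + 159) = 68.39 kΩ.
V_out = 25.1 × 68.39 / (96.7 + 68.39) = 25.1 × 68.39/165.1 = 10.4 V.
(Unloaded it would have been 13.9 V.)

V_out ≈ 10.4 V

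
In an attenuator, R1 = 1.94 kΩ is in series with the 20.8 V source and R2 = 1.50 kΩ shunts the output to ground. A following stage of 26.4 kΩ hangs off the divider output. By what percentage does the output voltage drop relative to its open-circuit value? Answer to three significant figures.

The divider's output (Thévenin) resistance is R1‖R2 = 0.8459 kΩ.
Fractional drop under load = R_th/(R_th + R_L) = 0.8459 / (0.8459 + 26.4) = 0.03105.
So the output falls by 3.10 %.

3.10 %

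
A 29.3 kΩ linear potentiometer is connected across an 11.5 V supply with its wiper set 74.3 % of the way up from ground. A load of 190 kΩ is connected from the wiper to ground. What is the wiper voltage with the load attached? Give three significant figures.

The wiper splits the pot into (1−α)R = 7.530 kΩ above and αR = 21.77 kΩ below.
Lower section ‖ load = 19.53 kΩ.
V_wiper = 11.5 × 19.53/(7.530 + 19.53) = 8.30 V.

V ≈ 8.30 V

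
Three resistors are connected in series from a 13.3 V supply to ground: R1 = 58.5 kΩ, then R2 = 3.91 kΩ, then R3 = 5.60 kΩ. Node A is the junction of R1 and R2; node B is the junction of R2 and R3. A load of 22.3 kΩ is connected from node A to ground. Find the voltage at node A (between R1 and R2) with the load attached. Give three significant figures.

V ≈ 1.36 V

Below node A the series string R2+R3 = 9.510 kΩ sits in parallel with the 22.3 kΩ load: 6.667 kΩ.
V_A = 13.3 × 6.667/(58.5 + 6.667) = 1.36 V.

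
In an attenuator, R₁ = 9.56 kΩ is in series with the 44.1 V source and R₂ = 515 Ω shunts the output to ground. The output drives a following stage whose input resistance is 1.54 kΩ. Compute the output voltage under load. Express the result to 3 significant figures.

V_out ≈ 1.71 V

The load sits in parallel with R₂: R₂‖R_L = (515 × 1540) / (515 + 1540) = 385.9 Ω.
V_out = 44.1 × 385.9 / (9560 + 385.9) = 44.1 × 385.9/9946 = 1.71 V.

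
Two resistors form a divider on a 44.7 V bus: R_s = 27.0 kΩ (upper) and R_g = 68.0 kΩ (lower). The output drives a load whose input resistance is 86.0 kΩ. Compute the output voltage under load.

The load sits in parallel with R_g: R_g‖R_L = (68.0 × 86.0) / (68.0 + 86.0) = 37.97 kΩ.
V_out = 44.7 × 37.97 / (27.0 + 37.97) = 44.7 × 37.97/64.97 = 26.1 V.

V_out ≈ 26.1 V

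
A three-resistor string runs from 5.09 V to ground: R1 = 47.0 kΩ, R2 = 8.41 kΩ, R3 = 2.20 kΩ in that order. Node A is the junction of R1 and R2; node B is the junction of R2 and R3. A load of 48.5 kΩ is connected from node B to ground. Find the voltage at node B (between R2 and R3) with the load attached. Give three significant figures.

At node B, R3 is in parallel with the load: R3‖R_L = 2.105 kΩ.
Below node A the resistance is R2 + (R3‖R_L) = 10.51 kΩ, so V_A = 5.09 × 10.51/57.51 = 0.9305 V.
Then V_B = V_A × (R3‖R_L)/(R2 + R3‖R_L) = 0.9305 × 2.105/10.51 = 0.186 V.

V ≈ 0.186 V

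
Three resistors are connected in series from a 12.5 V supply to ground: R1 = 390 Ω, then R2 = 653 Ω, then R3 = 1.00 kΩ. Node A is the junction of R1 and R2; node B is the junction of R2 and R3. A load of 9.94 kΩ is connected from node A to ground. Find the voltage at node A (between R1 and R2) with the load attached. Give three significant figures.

V ≈ 9.80 V

Below node A the series string R2+R3 = 1653 Ω sits in parallel with the 9940 Ω load: 1417 Ω.
V_A = 12.5 × 1417/(390 + 1417) = 9.80 V.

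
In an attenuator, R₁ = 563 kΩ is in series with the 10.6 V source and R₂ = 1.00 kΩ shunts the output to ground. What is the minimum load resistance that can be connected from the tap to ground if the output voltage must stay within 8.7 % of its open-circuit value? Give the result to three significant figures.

R_L(min) ≈ 10.5 kΩ

Output resistance R_th = R₁‖R₂ = (563000 × 1000)/564000 = 998.2 Ω.
The fractional drop is R_th/(R_th + R_L); requiring this ≤ 0.0870 gives R_L ≥ R_th(1/0.0870 − 1) = 998.2 × 10.49 = 10.5 kΩ.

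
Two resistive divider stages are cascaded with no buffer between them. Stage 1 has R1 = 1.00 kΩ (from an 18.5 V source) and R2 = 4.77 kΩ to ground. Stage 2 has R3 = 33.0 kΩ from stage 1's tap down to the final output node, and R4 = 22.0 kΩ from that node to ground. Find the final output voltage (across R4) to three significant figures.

V_out ≈ 6.03 V

Stage 2 presents R3+R4 = 55.00 kΩ as a load on stage 1's tap.
Stage 1's lower leg becomes R2‖(R3+R4) = 4.389 kΩ, so V_mid = 18.5 × 4.389/5.389 = 15.07 V.
Stage 2 is itself unloaded: V_out = V_mid × R4/(R3+R4) = 15.07 × 22.0/55.00 = 6.03 V.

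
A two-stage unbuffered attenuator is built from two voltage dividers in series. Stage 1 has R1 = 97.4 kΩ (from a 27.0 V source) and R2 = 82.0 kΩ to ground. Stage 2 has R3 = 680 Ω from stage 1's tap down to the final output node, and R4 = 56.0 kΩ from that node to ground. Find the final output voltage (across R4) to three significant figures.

V_out ≈ 6.83 V

Stage 2 presents R3+R4 = 56680 Ω as a load on stage 1's tap.
Stage 1's lower leg becomes R2‖(R3+R4) = 33510 Ω, so V_mid = 27.0 × 33510/130900 = 6.912 V.
Stage 2 is itself unloaded: V_out = V_mid × R4/(R3+R4) = 6.912 × 56000/56680 = 6.83 V.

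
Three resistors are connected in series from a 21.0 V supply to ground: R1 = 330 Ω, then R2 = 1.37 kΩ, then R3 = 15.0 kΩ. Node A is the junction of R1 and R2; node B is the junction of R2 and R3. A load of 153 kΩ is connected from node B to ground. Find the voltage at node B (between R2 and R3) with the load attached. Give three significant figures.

At node B, R3 is in parallel with the load: R3‖R_L = 13660 Ω.
Below node A the resistance is R2 + (R3‖R_L) = 15030 Ω, so V_A = 21.0 × 15030/15360 = 20.55 V.
Then V_B = V_A × (R3‖R_L)/(R2 + R3‖R_L) = 20.55 × 13660/15030 = 18.7 V.

V ≈ 18.7 V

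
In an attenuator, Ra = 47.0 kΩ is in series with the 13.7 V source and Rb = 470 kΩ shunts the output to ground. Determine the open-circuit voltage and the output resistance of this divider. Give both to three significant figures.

V_th is the open-circuit tap voltage: 13.7 × 470/(47.0 + 470) = 12.5 V.
With the supply zeroed, Ra and Rb appear in parallel from the tap: R_th = Ra‖Rb = (47.0 × 470)/517.0 = 42.7 kΩ.

V_th = 12.5 V, R_th = 42.7 kΩ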